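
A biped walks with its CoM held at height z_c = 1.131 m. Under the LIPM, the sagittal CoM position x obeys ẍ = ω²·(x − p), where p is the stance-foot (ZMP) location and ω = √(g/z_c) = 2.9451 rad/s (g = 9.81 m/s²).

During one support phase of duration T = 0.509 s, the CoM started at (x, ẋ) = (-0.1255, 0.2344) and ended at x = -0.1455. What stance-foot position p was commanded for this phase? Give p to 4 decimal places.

ωT = 2.9451·0.509 = 1.499056; cosh(ωT) = 2.350400, sinh(ωT) = 2.127059
x(T) = p + (x₀−p)·cosh(ωT) + (ẋ₀/ω)·sinh(ωT) ⇒ p·(1 − cosh) = x(T) − x₀·cosh − (ẋ₀/ω)·sinh
numerator   = -0.1455 − (-0.1255)·2.350400 − (0.2344/2.9451)·2.127059 = -0.019817
denominator = 1 − 2.350400 = -1.350400
p = -0.019817 / -1.350400 = 0.0147

p = 0.0147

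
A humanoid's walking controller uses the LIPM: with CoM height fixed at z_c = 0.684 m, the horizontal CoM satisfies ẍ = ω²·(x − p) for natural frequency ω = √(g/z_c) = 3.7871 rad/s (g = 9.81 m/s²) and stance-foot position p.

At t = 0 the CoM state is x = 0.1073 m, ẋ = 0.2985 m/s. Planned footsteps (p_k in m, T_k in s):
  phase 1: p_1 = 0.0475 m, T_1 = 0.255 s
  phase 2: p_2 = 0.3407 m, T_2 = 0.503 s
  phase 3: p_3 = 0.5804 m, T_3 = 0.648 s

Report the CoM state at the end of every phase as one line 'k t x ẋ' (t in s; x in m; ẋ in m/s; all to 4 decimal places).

1 0.2550 0.2259 0.7032
2 0.7580 0.5565 0.9868
3 1.4060 1.9453 5.2615

phase 1: p=0.0475, T=0.255, ωT=0.965711, cosh=1.503683, sinh=1.122970; start (x,ẋ)=(0.107300, 0.298500) → end (x,ẋ)=(0.225933, 0.703167)
phase 2: p=0.3407, T=0.503, ωT=1.904911, cosh=3.433824, sinh=3.284988; start (x,ẋ)=(0.225933, 0.703167) → end (x,ẋ)=(0.556548, 0.986783)
phase 3: p=0.5804, T=0.648, ωT=2.454041, cosh=5.860607, sinh=5.774661; start (x,ẋ)=(0.556548, 0.986783) → end (x,ẋ)=(1.945283, 5.261520)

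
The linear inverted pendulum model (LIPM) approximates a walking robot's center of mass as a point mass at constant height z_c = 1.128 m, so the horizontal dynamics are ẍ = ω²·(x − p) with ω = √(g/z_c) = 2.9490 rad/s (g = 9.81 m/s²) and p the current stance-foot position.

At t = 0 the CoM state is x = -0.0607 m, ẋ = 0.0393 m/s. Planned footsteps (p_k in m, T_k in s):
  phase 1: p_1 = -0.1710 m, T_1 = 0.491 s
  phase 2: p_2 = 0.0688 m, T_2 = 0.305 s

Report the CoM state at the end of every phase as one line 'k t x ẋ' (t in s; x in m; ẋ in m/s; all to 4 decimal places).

phase 1: p=-0.1710, T=0.491, ωT=1.447959, cosh=2.244736, sinh=2.009686; start (x,ẋ)=(-0.060700, 0.039300) → end (x,ẋ)=(0.103377, 0.741918)
phase 2: p=0.0688, T=0.305, ωT=0.899445, cosh=1.432517, sinh=1.025722; start (x,ẋ)=(0.103377, 0.741918) → end (x,ẋ)=(0.376386, 1.167399)

1 0.4910 0.1034 0.7419
2 0.7960 0.3764 1.1674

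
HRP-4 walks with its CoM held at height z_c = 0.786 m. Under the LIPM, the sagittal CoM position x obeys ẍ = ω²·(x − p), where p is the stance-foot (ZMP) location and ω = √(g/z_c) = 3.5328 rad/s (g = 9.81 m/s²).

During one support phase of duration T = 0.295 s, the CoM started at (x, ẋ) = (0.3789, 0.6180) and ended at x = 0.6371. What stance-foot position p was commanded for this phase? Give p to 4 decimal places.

p = 0.3098

ωT = 3.5328·0.295 = 1.042176; cosh(ωT) = 1.594033, sinh(ωT) = 1.241347
x(T) = p + (x₀−p)·cosh(ωT) + (ẋ₀/ω)·sinh(ωT) ⇒ p·(1 − cosh) = x(T) − x₀·cosh − (ẋ₀/ω)·sinh
numerator   = 0.6371 − (0.3789)·1.594033 − (0.6180/3.5328)·1.241347 = -0.184031
denominator = 1 − 1.594033 = -0.594033
p = -0.184031 / -0.594033 = 0.3098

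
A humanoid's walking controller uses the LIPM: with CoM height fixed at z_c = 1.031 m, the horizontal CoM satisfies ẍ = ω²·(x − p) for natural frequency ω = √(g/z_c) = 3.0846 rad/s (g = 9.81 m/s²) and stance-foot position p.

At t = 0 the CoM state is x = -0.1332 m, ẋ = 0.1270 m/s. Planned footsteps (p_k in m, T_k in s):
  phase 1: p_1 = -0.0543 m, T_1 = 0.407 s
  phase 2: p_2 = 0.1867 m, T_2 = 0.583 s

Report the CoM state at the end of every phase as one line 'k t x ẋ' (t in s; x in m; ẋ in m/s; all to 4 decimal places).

1 0.4070 -0.1376 -0.1514
2 0.9900 -0.9637 -3.4078

phase 1: p=-0.0543, T=0.407, ωT=1.255432, cosh=1.897154, sinh=1.612201; start (x,ẋ)=(-0.133200, 0.127000) → end (x,ẋ)=(-0.137607, -0.151431)
phase 2: p=0.1867, T=0.583, ωT=1.798322, cosh=3.102540, sinh=2.936963; start (x,ẋ)=(-0.137607, -0.151431) → end (x,ẋ)=(-0.963660, -3.407837)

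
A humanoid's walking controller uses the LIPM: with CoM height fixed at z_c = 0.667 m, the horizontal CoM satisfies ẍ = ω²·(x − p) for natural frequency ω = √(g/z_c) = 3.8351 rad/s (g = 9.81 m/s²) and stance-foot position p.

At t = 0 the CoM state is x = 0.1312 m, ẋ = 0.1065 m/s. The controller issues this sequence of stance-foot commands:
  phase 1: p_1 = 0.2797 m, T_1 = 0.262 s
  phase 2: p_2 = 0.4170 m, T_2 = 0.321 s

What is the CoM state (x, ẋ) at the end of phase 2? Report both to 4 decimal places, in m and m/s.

phase 1: p=0.2797, T=0.262, ωT=1.004796, cosh=1.548735, sinh=1.182616; start (x,ẋ)=(0.131200, 0.106500) → end (x,ẋ)=(0.082554, -0.508574)
phase 2: p=0.4170, T=0.321, ωT=1.231067, cosh=1.858432, sinh=1.566451; start (x,ẋ)=(0.082554, -0.508574) → end (x,ẋ)=(-0.412273, -2.954333)

x = -0.4123, ẋ = -2.9543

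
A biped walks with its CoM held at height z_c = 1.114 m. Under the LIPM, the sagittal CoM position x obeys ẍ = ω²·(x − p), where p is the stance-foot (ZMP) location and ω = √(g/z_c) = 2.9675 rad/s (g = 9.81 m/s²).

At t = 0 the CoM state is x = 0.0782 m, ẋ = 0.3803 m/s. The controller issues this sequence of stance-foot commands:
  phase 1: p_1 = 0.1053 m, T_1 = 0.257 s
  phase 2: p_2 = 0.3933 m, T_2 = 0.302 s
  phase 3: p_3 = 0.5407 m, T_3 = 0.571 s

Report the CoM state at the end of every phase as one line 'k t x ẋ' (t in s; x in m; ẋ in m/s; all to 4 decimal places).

phase 1: p=0.1053, T=0.257, ωT=0.762647, cosh=1.305187, sinh=0.838757; start (x,ẋ)=(0.078200, 0.380300) → end (x,ẋ)=(0.177420, 0.428911)
phase 2: p=0.3933, T=0.302, ωT=0.896185, cosh=1.429181, sinh=1.021057; start (x,ẋ)=(0.177420, 0.428911) → end (x,ẋ)=(0.232349, -0.041122)
phase 3: p=0.5407, T=0.571, ωT=1.694442, cosh=2.813656, sinh=2.629954; start (x,ẋ)=(0.232349, -0.041122) → end (x,ẋ)=(-0.363339, -2.522197)

1 0.2570 0.1774 0.4289
2 0.5590 0.2323 -0.0411
3 1.1300 -0.3633 -2.5222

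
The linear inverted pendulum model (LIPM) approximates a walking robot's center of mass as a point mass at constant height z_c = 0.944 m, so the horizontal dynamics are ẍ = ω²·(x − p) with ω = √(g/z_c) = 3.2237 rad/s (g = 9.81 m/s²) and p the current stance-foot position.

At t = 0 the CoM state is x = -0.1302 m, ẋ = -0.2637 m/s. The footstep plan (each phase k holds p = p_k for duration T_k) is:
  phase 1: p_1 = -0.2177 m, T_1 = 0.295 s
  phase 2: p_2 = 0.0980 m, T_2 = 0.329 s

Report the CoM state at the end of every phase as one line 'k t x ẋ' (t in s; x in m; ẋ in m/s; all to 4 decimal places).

1 0.2950 -0.1776 -0.0817
2 0.6240 -0.3799 -1.2613

phase 1: p=-0.2177, T=0.295, ωT=0.950991, cosh=1.487316, sinh=1.100958; start (x,ẋ)=(-0.130200, -0.263700) → end (x,ẋ)=(-0.177619, -0.081654)
phase 2: p=0.0980, T=0.329, ωT=1.060597, cosh=1.617172, sinh=1.270923; start (x,ẋ)=(-0.177619, -0.081654) → end (x,ẋ)=(-0.379914, -1.261279)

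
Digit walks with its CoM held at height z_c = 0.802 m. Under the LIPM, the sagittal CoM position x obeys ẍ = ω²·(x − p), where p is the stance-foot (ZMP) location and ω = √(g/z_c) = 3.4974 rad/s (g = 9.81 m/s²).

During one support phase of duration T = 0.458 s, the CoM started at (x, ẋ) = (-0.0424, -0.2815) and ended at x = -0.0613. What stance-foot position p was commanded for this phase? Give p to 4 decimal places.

p = -0.1516

ωT = 3.4974·0.458 = 1.601809; cosh(ωT) = 2.581767, sinh(ωT) = 2.380235
x(T) = p + (x₀−p)·cosh(ωT) + (ẋ₀/ω)·sinh(ωT) ⇒ p·(1 − cosh) = x(T) − x₀·cosh − (ẋ₀/ω)·sinh
numerator   = -0.0613 − (-0.0424)·2.581767 − (-0.2815/3.4974)·2.380235 = 0.239748
denominator = 1 − 2.581767 = -1.581767
p = 0.239748 / -1.581767 = -0.1516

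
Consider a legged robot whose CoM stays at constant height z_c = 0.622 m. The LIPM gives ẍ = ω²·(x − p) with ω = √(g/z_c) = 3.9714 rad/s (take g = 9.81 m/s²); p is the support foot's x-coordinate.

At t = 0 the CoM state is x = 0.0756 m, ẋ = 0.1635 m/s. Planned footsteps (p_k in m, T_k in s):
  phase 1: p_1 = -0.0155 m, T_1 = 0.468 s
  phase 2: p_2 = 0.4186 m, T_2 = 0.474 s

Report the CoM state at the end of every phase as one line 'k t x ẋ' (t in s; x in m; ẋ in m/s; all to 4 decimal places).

phase 1: p=-0.0155, T=0.468, ωT=1.858615, cosh=3.285368, sinh=3.129479; start (x,ẋ)=(0.075600, 0.163500) → end (x,ẋ)=(0.412636, 1.669386)
phase 2: p=0.4186, T=0.474, ωT=1.882444, cosh=3.360878, sinh=3.208660; start (x,ẋ)=(0.412636, 1.669386) → end (x,ẋ)=(1.747322, 5.534601)

1 0.4680 0.4126 1.6694
2 0.9420 1.7473 5.5346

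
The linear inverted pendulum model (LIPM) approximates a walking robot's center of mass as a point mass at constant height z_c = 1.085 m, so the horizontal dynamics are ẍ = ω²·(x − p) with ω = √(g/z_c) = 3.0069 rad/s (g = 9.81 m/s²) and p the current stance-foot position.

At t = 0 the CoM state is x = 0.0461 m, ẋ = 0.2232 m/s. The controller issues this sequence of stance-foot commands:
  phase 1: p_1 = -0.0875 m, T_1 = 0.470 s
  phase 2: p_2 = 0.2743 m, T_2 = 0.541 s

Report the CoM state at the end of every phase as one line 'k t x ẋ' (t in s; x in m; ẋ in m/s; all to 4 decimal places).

1 0.4700 0.3467 1.2623
2 1.0110 1.4922 3.8674

phase 1: p=-0.0875, T=0.470, ωT=1.413243, cosh=2.176306, sinh=1.932954; start (x,ẋ)=(0.046100, 0.223200) → end (x,ẋ)=(0.346736, 1.262261)
phase 2: p=0.2743, T=0.541, ωT=1.626733, cosh=2.641899, sinh=2.445328; start (x,ẋ)=(0.346736, 1.262261) → end (x,ẋ)=(1.492189, 3.867380)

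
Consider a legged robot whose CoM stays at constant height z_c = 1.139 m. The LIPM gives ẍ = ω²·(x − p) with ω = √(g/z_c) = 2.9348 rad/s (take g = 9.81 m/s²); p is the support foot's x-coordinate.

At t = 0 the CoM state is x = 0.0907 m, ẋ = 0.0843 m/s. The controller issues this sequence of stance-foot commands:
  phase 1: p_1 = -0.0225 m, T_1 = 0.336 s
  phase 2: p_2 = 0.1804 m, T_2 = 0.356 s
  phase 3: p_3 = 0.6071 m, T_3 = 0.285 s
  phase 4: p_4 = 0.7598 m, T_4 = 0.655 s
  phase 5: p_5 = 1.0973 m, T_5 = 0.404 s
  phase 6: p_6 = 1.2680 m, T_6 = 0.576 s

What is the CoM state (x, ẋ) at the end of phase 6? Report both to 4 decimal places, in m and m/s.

phase 1: p=-0.0225, T=0.336, ωT=0.986093, cosh=1.526886, sinh=1.153854; start (x,ẋ)=(0.090700, 0.084300) → end (x,ẋ)=(0.183487, 0.512049)
phase 2: p=0.1804, T=0.356, ωT=1.044789, cosh=1.597282, sinh=1.245516; start (x,ẋ)=(0.183487, 0.512049) → end (x,ẋ)=(0.402642, 0.829171)
phase 3: p=0.6071, T=0.285, ωT=0.836418, cosh=1.370672, sinh=0.937412; start (x,ẋ)=(0.402642, 0.829171) → end (x,ẋ)=(0.591703, 0.574035)
phase 4: p=0.7598, T=0.655, ωT=1.922294, cosh=3.491447, sinh=3.345176; start (x,ẋ)=(0.591703, 0.574035) → end (x,ẋ)=(0.827202, 0.353936)
phase 5: p=1.0973, T=0.404, ωT=1.185659, cosh=1.789194, sinh=1.483649; start (x,ẋ)=(0.827202, 0.353936) → end (x,ẋ)=(0.792970, -0.542804)
phase 6: p=1.2680, T=0.576, ωT=1.690445, cosh=2.803165, sinh=2.618727; start (x,ẋ)=(0.792970, -0.542804) → end (x,ẋ)=(-0.547933, -5.172385)

x = -0.5479, ẋ = -5.1724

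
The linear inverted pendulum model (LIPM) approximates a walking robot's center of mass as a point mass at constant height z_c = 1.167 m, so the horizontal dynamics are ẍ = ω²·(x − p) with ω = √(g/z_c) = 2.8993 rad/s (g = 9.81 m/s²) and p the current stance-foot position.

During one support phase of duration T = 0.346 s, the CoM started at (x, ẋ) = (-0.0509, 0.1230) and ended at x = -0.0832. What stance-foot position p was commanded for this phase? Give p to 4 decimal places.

ωT = 2.8993·0.346 = 1.003158; cosh(ωT) = 1.546799, sinh(ωT) = 1.180080
x(T) = p + (x₀−p)·cosh(ωT) + (ẋ₀/ω)·sinh(ωT) ⇒ p·(1 − cosh) = x(T) − x₀·cosh − (ẋ₀/ω)·sinh
numerator   = -0.0832 − (-0.0509)·1.546799 − (0.1230/2.8993)·1.180080 = -0.054532
denominator = 1 − 1.546799 = -0.546799
p = -0.054532 / -0.546799 = 0.0997

p = 0.0997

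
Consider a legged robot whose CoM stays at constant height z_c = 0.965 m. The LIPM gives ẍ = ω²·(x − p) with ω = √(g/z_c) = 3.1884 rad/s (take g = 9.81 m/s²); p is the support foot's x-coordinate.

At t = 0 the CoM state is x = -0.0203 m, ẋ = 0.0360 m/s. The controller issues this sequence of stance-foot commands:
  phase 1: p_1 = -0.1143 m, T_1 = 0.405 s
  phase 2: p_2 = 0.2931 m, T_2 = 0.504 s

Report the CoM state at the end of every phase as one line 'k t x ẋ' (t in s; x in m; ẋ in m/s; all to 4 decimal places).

phase 1: p=-0.1143, T=0.405, ωT=1.291302, cosh=1.956216, sinh=1.681303; start (x,ẋ)=(-0.020300, 0.036000) → end (x,ẋ)=(0.088568, 0.574327)
phase 2: p=0.2931, T=0.504, ωT=1.606954, cosh=2.594046, sinh=2.393548; start (x,ẋ)=(0.088568, 0.574327) → end (x,ẋ)=(0.193684, -0.071076)

1 0.4050 0.0886 0.5743
2 0.9090 0.1937 -0.0711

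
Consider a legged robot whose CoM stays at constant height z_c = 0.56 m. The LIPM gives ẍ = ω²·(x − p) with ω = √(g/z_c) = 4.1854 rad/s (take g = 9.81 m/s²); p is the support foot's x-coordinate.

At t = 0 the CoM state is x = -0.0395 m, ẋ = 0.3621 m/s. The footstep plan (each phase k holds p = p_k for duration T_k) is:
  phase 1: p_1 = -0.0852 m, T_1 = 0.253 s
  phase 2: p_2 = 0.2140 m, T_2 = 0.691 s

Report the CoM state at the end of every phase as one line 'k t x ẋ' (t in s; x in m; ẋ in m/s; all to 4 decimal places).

phase 1: p=-0.0852, T=0.253, ωT=1.058906, cosh=1.615025, sinh=1.268190; start (x,ẋ)=(-0.039500, 0.362100) → end (x,ẋ)=(0.098324, 0.827371)
phase 2: p=0.2140, T=0.691, ωT=2.892111, cosh=9.043400, sinh=8.987941; start (x,ẋ)=(0.098324, 0.827371) → end (x,ẋ)=(0.944636, 3.130738)

1 0.2530 0.0983 0.8274
2 0.9440 0.9446 3.1307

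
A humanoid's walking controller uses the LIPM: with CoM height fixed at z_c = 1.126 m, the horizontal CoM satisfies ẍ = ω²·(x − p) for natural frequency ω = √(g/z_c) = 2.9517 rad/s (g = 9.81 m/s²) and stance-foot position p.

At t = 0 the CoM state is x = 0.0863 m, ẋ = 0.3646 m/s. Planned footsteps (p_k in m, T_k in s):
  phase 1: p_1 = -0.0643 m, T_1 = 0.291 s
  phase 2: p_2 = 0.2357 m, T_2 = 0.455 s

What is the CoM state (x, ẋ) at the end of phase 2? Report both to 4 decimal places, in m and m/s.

phase 1: p=-0.0643, T=0.291, ωT=0.858945, cosh=1.392139, sinh=0.968530; start (x,ẋ)=(0.086300, 0.364600) → end (x,ẋ)=(0.264991, 0.938110)
phase 2: p=0.2357, T=0.455, ωT=1.343024, cosh=2.045832, sinh=1.784776; start (x,ẋ)=(0.264991, 0.938110) → end (x,ẋ)=(0.862862, 2.073523)

x = 0.8629, ẋ = 2.0735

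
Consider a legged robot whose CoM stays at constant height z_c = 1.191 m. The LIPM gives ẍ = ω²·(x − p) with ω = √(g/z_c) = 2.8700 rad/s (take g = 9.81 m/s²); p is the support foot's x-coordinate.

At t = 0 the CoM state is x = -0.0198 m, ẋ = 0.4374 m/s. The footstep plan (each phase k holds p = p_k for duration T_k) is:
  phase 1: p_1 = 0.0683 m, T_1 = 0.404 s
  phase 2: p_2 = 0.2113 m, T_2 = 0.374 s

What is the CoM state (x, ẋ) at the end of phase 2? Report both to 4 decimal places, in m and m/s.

x = 0.2647, ẋ = 0.3675

phase 1: p=0.0683, T=0.404, ωT=1.159480, cosh=1.750962, sinh=1.437313; start (x,ẋ)=(-0.019800, 0.437400) → end (x,ẋ)=(0.133093, 0.402451)
phase 2: p=0.2113, T=0.374, ωT=1.073380, cosh=1.633551, sinh=1.291700; start (x,ẋ)=(0.133093, 0.402451) → end (x,ẋ)=(0.264675, 0.367495)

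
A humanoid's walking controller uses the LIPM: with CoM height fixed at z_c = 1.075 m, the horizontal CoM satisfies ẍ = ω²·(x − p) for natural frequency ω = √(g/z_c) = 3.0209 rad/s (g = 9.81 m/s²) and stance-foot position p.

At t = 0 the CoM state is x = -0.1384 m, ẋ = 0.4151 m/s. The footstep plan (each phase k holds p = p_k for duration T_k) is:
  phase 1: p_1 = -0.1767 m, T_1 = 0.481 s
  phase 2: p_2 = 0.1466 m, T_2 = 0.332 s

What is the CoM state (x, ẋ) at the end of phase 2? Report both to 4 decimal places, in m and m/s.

x = 0.6666, ẋ = 1.9547

phase 1: p=-0.1767, T=0.481, ωT=1.453053, cosh=2.255002, sinh=2.021147; start (x,ẋ)=(-0.138400, 0.415100) → end (x,ẋ)=(0.187391, 1.169899)
phase 2: p=0.1466, T=0.332, ωT=1.002939, cosh=1.546541, sinh=1.179741; start (x,ẋ)=(0.187391, 1.169899) → end (x,ẋ)=(0.666562, 1.954672)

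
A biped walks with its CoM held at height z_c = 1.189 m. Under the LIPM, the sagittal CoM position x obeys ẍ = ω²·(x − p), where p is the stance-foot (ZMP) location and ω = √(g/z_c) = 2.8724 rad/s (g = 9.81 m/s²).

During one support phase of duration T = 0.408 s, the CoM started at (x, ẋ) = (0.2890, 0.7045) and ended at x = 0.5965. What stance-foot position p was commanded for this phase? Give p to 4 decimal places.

ωT = 2.8724·0.408 = 1.171939; cosh(ωT) = 1.769006, sinh(ωT) = 1.459241
x(T) = p + (x₀−p)·cosh(ωT) + (ẋ₀/ω)·sinh(ωT) ⇒ p·(1 − cosh) = x(T) − x₀·cosh − (ẋ₀/ω)·sinh
numerator   = 0.5965 − (0.2890)·1.769006 − (0.7045/2.8724)·1.459241 = -0.272644
denominator = 1 − 1.769006 = -0.769006
p = -0.272644 / -0.769006 = 0.3545

p = 0.3545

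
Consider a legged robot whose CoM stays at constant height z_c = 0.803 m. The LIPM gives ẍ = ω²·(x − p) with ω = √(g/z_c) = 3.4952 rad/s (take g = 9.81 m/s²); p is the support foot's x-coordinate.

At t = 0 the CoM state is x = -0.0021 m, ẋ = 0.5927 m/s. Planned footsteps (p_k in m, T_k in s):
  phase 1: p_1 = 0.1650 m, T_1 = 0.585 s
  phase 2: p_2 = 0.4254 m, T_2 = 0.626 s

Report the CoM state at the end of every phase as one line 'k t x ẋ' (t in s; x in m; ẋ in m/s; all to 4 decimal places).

1 0.5850 0.1528 0.1096
2 1.2110 -0.6674 -3.7004

phase 1: p=0.1650, T=0.585, ωT=2.044692, cosh=3.928099, sinh=3.798679; start (x,ẋ)=(-0.002100, 0.592700) → end (x,ẋ)=(0.152777, 0.109574)
phase 2: p=0.4254, T=0.626, ωT=2.187995, cosh=4.514730, sinh=4.402588; start (x,ẋ)=(0.152777, 0.109574) → end (x,ẋ)=(-0.667398, -3.700403)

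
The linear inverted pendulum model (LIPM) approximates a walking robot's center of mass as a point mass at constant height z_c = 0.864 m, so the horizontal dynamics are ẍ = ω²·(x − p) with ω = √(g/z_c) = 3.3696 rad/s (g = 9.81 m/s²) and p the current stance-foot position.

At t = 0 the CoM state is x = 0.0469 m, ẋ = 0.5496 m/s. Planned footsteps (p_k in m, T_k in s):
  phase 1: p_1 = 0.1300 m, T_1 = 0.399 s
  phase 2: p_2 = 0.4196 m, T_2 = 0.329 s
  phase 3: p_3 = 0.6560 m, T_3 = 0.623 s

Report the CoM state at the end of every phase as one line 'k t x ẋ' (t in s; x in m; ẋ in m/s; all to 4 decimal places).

1 0.3990 0.2514 0.6252
2 0.7280 0.3875 0.2851
3 1.3510 -0.1161 -2.4559

phase 1: p=0.1300, T=0.399, ωT=1.344470, cosh=2.048416, sinh=1.787738; start (x,ẋ)=(0.046900, 0.549600) → end (x,ẋ)=(0.251366, 0.625218)
phase 2: p=0.4196, T=0.329, ωT=1.108598, cosh=1.680065, sinh=1.350044; start (x,ẋ)=(0.251366, 0.625218) → end (x,ẋ)=(0.387453, 0.285094)
phase 3: p=0.6560, T=0.623, ωT=2.099261, cosh=4.141341, sinh=4.018794; start (x,ẋ)=(0.387453, 0.285094) → end (x,ẋ)=(-0.116124, -2.455920)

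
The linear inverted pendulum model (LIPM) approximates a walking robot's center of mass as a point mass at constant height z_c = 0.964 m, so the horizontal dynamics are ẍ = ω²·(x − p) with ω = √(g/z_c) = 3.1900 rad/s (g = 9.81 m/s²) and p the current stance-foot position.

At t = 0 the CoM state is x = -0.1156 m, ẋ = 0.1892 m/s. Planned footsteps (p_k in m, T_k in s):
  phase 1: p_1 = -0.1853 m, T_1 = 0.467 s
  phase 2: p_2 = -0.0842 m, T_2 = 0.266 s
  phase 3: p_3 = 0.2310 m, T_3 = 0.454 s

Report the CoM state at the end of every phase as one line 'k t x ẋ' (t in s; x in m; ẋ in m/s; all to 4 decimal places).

phase 1: p=-0.1853, T=0.467, ωT=1.489730, cosh=2.330666, sinh=2.105232; start (x,ẋ)=(-0.115600, 0.189200) → end (x,ẋ)=(0.102009, 0.909046)
phase 2: p=-0.0842, T=0.266, ωT=0.848540, cosh=1.382136, sinh=0.954097; start (x,ẋ)=(0.102009, 0.909046) → end (x,ẋ)=(0.445053, 1.823166)
phase 3: p=0.2310, T=0.454, ωT=1.448260, cosh=2.245341, sinh=2.010362; start (x,ẋ)=(0.445053, 1.823166) → end (x,ẋ)=(1.860596, 5.466365)

1 0.4670 0.1020 0.9090
2 0.7330 0.4451 1.8232
3 1.1870 1.8606 5.4664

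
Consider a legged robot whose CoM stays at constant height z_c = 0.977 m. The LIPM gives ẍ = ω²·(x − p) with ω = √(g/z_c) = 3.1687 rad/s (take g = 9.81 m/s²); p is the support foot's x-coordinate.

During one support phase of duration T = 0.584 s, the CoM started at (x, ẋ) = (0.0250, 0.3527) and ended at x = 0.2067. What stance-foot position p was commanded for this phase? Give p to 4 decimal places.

ωT = 3.1687·0.584 = 1.850521; cosh(ωT) = 3.260144, sinh(ωT) = 3.102989
x(T) = p + (x₀−p)·cosh(ωT) + (ẋ₀/ω)·sinh(ωT) ⇒ p·(1 − cosh) = x(T) − x₀·cosh − (ẋ₀/ω)·sinh
numerator   = 0.2067 − (0.0250)·3.260144 − (0.3527/3.1687)·3.102989 = -0.220189
denominator = 1 − 3.260144 = -2.260144
p = -0.220189 / -2.260144 = 0.0974

p = 0.0974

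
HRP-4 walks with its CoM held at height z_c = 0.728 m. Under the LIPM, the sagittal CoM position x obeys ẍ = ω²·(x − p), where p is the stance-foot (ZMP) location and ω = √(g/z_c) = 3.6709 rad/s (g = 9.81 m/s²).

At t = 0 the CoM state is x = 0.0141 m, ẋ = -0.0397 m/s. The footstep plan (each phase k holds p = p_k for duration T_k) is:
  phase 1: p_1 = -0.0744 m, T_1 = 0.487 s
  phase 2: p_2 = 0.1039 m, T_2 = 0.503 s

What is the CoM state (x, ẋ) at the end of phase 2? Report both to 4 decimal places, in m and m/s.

phase 1: p=-0.0744, T=0.487, ωT=1.787728, cosh=3.071601, sinh=2.904261; start (x,ẋ)=(0.014100, -0.039700) → end (x,ẋ)=(0.166028, 0.821578)
phase 2: p=0.1039, T=0.503, ωT=1.846463, cosh=3.247579, sinh=3.089784; start (x,ẋ)=(0.166028, 0.821578) → end (x,ẋ)=(0.997184, 3.372810)

x = 0.9972, ẋ = 3.3728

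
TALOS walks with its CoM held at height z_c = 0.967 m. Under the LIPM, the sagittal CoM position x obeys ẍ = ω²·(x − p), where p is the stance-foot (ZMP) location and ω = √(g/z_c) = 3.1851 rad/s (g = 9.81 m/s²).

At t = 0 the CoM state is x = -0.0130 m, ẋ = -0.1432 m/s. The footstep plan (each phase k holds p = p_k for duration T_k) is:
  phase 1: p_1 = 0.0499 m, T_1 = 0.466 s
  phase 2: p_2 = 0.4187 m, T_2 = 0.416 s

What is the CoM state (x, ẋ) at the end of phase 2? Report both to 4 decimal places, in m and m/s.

x = -1.2197, ẋ = -4.9028

phase 1: p=0.0499, T=0.466, ωT=1.484257, cosh=2.319178, sinh=2.092507; start (x,ẋ)=(-0.013000, -0.143200) → end (x,ẋ)=(-0.190054, -0.751325)
phase 2: p=0.4187, T=0.416, ωT=1.325002, cosh=2.013997, sinh=1.748194; start (x,ẋ)=(-0.190054, -0.751325) → end (x,ẋ)=(-1.219706, -4.902814)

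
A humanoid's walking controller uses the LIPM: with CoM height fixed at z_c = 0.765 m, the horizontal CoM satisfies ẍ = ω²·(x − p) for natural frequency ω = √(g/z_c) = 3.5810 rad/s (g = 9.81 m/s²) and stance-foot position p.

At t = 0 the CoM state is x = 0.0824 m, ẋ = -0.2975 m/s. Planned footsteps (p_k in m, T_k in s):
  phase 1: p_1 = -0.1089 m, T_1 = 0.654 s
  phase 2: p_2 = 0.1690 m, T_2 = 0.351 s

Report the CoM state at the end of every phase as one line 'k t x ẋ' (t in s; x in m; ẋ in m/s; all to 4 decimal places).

1 0.6540 0.4671 1.9683
2 1.0050 1.6231 5.4633

phase 1: p=-0.1089, T=0.654, ωT=2.341974, cosh=5.248944, sinh=5.152806; start (x,ẋ)=(0.082400, -0.297500) → end (x,ẋ)=(0.467141, 1.968345)
phase 2: p=0.1690, T=0.351, ωT=1.256931, cosh=1.899572, sinh=1.615046; start (x,ẋ)=(0.467141, 1.968345) → end (x,ẋ)=(1.623073, 5.463308)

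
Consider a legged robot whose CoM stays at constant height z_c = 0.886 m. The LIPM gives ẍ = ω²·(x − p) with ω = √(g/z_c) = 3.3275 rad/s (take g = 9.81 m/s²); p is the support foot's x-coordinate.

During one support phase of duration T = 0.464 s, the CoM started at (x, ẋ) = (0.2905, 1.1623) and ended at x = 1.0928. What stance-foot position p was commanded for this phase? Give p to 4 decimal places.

p = 0.2755

ωT = 3.3275·0.464 = 1.543960; cosh(ωT) = 2.448316, sinh(ωT) = 2.234782
x(T) = p + (x₀−p)·cosh(ωT) + (ẋ₀/ω)·sinh(ωT) ⇒ p·(1 − cosh) = x(T) − x₀·cosh − (ẋ₀/ω)·sinh
numerator   = 1.0928 − (0.2905)·2.448316 − (1.1623/3.3275)·2.234782 = -0.399048
denominator = 1 − 2.448316 = -1.448316
p = -0.399048 / -1.448316 = 0.2755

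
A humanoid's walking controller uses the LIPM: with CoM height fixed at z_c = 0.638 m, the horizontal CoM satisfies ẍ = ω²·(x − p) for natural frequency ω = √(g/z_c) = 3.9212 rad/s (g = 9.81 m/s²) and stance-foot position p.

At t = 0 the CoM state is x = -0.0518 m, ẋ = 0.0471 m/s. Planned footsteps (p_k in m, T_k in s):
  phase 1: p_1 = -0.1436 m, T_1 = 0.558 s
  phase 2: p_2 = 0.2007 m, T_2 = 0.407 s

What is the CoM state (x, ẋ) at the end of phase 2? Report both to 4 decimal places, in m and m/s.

x = 1.6008, ẋ = 5.7568

phase 1: p=-0.1436, T=0.558, ωT=2.188030, cosh=4.514881, sinh=4.402744; start (x,ẋ)=(-0.051800, 0.047100) → end (x,ẋ)=(0.323750, 1.797490)
phase 2: p=0.2007, T=0.407, ωT=1.595928, cosh=2.567813, sinh=2.365093; start (x,ẋ)=(0.323750, 1.797490) → end (x,ẋ)=(1.600836, 5.756786)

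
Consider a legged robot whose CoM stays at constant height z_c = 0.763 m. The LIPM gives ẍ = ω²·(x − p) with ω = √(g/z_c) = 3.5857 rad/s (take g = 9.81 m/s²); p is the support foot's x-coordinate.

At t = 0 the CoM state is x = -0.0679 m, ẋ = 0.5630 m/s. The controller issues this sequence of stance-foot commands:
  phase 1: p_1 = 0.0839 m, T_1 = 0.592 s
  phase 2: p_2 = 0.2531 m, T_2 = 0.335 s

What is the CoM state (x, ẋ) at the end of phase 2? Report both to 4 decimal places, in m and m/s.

x = 0.0132, ẋ = -0.6377

phase 1: p=0.0839, T=0.592, ωT=2.122734, cosh=4.236827, sinh=4.117123; start (x,ẋ)=(-0.067900, 0.563000) → end (x,ẋ)=(0.087190, 0.144345)
phase 2: p=0.2531, T=0.335, ωT=1.201210, cosh=1.812483, sinh=1.511652; start (x,ẋ)=(0.087190, 0.144345) → end (x,ẋ)=(0.013243, -0.637665)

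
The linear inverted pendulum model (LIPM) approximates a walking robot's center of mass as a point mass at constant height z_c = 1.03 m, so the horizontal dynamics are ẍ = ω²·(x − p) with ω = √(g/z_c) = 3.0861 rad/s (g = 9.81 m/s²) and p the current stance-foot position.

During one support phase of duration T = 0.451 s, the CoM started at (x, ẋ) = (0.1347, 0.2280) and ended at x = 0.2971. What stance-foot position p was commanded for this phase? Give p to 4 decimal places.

p = 0.1144

ωT = 3.0861·0.451 = 1.391831; cosh(ωT) = 2.135414, sinh(ωT) = 1.886794
x(T) = p + (x₀−p)·cosh(ωT) + (ẋ₀/ω)·sinh(ωT) ⇒ p·(1 − cosh) = x(T) − x₀·cosh − (ẋ₀/ω)·sinh
numerator   = 0.2971 − (0.1347)·2.135414 − (0.2280/3.0861)·1.886794 = -0.129936
denominator = 1 − 2.135414 = -1.135414
p = -0.129936 / -1.135414 = 0.1144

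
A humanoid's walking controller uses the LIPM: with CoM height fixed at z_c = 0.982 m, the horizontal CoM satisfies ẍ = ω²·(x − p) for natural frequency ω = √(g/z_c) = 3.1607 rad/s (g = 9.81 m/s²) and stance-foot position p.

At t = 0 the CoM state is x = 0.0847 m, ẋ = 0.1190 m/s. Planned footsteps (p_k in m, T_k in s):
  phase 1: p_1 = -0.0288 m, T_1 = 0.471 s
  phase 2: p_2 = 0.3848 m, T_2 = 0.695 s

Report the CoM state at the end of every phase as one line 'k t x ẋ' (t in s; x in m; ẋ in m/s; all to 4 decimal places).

phase 1: p=-0.0288, T=0.471, ωT=1.488690, cosh=2.328477, sinh=2.102809; start (x,ẋ)=(0.084700, 0.119000) → end (x,ẋ)=(0.314653, 1.031449)
phase 2: p=0.3848, T=0.695, ωT=2.196686, cosh=4.553165, sinh=4.441994; start (x,ẋ)=(0.314653, 1.031449) → end (x,ẋ)=(1.514988, 3.711502)

1 0.4710 0.3147 1.0314
2 1.1660 1.5150 3.7115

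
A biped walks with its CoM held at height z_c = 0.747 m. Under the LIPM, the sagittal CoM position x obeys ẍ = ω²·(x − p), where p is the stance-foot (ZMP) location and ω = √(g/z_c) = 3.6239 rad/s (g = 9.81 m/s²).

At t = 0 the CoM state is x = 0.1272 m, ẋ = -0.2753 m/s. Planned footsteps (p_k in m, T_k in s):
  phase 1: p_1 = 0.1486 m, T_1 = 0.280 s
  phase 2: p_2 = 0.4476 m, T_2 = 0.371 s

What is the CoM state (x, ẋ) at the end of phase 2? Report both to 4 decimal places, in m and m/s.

phase 1: p=0.1486, T=0.280, ωT=1.014692, cosh=1.560514, sinh=1.198000; start (x,ẋ)=(0.127200, -0.275300) → end (x,ẋ)=(0.024195, -0.522516)
phase 2: p=0.4476, T=0.371, ωT=1.344467, cosh=2.048410, sinh=1.787731; start (x,ẋ)=(0.024195, -0.522516) → end (x,ẋ)=(-0.677472, -3.813378)

x = -0.6775, ẋ = -3.8134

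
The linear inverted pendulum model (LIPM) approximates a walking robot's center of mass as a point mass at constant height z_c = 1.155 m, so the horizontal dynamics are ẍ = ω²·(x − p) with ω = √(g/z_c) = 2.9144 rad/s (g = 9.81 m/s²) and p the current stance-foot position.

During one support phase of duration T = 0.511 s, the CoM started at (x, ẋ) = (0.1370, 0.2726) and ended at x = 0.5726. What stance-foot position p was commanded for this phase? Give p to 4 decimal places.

p = -0.0426

ωT = 2.9144·0.511 = 1.489258; cosh(ωT) = 2.329673, sinh(ωT) = 2.104133
x(T) = p + (x₀−p)·cosh(ωT) + (ẋ₀/ω)·sinh(ωT) ⇒ p·(1 − cosh) = x(T) − x₀·cosh − (ẋ₀/ω)·sinh
numerator   = 0.5726 − (0.1370)·2.329673 − (0.2726/2.9144)·2.104133 = 0.056624
denominator = 1 − 2.329673 = -1.329673
p = 0.056624 / -1.329673 = -0.0426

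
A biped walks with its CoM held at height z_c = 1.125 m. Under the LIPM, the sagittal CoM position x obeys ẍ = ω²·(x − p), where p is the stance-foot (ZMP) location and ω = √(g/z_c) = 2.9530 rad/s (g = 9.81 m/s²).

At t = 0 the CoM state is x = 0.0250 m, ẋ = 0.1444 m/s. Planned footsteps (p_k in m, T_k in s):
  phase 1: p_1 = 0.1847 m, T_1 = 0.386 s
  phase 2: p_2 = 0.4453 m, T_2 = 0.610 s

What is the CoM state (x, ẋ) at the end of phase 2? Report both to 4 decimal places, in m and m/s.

x = -1.4202, ẋ = -5.3493

phase 1: p=0.1847, T=0.386, ωT=1.139858, cosh=1.723094, sinh=1.403230; start (x,ẋ)=(0.025000, 0.144400) → end (x,ẋ)=(-0.021861, -0.412940)
phase 2: p=0.4453, T=0.610, ωT=1.801330, cosh=3.111389, sinh=2.946310; start (x,ẋ)=(-0.021861, -0.412940) → end (x,ẋ)=(-1.420224, -5.349330)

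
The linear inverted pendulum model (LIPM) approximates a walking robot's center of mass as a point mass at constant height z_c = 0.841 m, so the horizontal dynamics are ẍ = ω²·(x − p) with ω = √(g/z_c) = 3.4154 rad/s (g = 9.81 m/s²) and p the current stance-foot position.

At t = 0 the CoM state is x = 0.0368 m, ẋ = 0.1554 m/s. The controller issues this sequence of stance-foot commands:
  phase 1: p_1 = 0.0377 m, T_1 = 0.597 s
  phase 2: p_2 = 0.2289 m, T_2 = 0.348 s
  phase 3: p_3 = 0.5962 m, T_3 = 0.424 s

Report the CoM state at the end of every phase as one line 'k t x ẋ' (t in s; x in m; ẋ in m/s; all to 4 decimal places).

phase 1: p=0.0377, T=0.597, ωT=2.038994, cosh=3.906517, sinh=3.776358; start (x,ẋ)=(0.036800, 0.155400) → end (x,ẋ)=(0.206008, 0.595465)
phase 2: p=0.2289, T=0.348, ωT=1.188559, cosh=1.793504, sinh=1.488844; start (x,ẋ)=(0.206008, 0.595465) → end (x,ẋ)=(0.447418, 0.951561)
phase 3: p=0.5962, T=0.424, ωT=1.448130, cosh=2.245079, sinh=2.010069; start (x,ẋ)=(0.447418, 0.951561) → end (x,ẋ)=(0.822196, 1.114912)

1 0.5970 0.2060 0.5955
2 0.9450 0.4474 0.9516
3 1.3690 0.8222 1.1149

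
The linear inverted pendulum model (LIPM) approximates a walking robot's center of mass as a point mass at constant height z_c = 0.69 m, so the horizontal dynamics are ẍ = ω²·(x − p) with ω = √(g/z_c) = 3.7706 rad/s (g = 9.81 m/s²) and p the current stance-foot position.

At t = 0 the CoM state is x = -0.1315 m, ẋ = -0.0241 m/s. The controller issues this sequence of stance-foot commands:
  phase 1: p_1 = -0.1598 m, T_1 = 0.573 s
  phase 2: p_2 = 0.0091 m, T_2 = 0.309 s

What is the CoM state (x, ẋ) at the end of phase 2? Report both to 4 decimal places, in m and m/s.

phase 1: p=-0.1598, T=0.573, ωT=2.160554, cosh=4.395601, sinh=4.280340; start (x,ẋ)=(-0.131500, -0.024100) → end (x,ẋ)=(-0.062763, 0.350812)
phase 2: p=0.0091, T=0.309, ωT=1.165115, cosh=1.759090, sinh=1.447203; start (x,ẋ)=(-0.062763, 0.350812) → end (x,ẋ)=(0.017334, 0.224969)

x = 0.0173, ẋ = 0.2250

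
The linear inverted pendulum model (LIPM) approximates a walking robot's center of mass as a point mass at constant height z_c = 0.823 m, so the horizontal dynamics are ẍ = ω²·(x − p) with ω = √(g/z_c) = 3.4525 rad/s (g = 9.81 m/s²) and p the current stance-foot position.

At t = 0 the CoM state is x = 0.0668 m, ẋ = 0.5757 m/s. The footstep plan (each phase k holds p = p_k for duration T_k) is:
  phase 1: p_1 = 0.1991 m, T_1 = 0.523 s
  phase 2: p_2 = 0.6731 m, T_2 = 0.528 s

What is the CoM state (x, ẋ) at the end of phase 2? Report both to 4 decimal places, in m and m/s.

x = -0.1875, ẋ = -2.6795

phase 1: p=0.1991, T=0.523, ωT=1.805658, cosh=3.124168, sinh=2.959802; start (x,ẋ)=(0.066800, 0.575700) → end (x,ẋ)=(0.279316, 0.446648)
phase 2: p=0.6731, T=0.528, ωT=1.822920, cosh=3.175730, sinh=3.014177; start (x,ẋ)=(0.279316, 0.446648) → end (x,ẋ)=(-0.187510, -2.679462)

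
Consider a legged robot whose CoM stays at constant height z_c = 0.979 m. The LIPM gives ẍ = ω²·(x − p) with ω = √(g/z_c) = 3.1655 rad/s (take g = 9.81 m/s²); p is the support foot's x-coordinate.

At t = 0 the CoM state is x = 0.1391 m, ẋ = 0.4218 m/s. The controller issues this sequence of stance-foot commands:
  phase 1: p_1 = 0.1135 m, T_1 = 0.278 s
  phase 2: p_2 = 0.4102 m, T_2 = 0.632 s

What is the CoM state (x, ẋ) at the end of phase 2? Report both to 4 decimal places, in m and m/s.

x = 0.7060, ẋ = 1.0826

phase 1: p=0.1135, T=0.278, ωT=0.880009, cosh=1.412850, sinh=0.998071; start (x,ẋ)=(0.139100, 0.421800) → end (x,ẋ)=(0.282661, 0.676821)
phase 2: p=0.4102, T=0.632, ωT=2.000596, cosh=3.764358, sinh=3.629103; start (x,ẋ)=(0.282661, 0.676821) → end (x,ẋ)=(0.706042, 1.082637)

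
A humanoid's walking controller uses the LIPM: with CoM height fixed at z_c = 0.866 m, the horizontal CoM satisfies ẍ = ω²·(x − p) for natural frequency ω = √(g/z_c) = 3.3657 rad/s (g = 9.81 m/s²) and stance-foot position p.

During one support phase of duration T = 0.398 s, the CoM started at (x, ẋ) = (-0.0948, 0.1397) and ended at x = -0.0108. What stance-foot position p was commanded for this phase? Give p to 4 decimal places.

ωT = 3.3657·0.398 = 1.339549; cosh(ωT) = 2.039642, sinh(ωT) = 1.777678
x(T) = p + (x₀−p)·cosh(ωT) + (ẋ₀/ω)·sinh(ωT) ⇒ p·(1 − cosh) = x(T) − x₀·cosh − (ẋ₀/ω)·sinh
numerator   = -0.0108 − (-0.0948)·2.039642 − (0.1397/3.3657)·1.777678 = 0.108772
denominator = 1 − 2.039642 = -1.039642
p = 0.108772 / -1.039642 = -0.1046

p = -0.1046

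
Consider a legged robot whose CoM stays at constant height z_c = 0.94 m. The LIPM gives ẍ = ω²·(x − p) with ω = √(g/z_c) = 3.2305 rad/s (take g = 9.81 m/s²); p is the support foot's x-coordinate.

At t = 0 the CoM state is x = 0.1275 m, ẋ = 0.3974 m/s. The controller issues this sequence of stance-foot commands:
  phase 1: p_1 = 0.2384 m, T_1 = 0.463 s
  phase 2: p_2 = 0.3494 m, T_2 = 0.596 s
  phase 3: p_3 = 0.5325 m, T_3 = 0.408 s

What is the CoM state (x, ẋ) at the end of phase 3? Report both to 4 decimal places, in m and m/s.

x = -0.5666, ẋ = -3.3718

phase 1: p=0.2384, T=0.463, ωT=1.495722, cosh=2.343321, sinh=2.119234; start (x,ẋ)=(0.127500, 0.397400) → end (x,ẋ)=(0.239223, 0.171994)
phase 2: p=0.3494, T=0.596, ωT=1.925378, cosh=3.501781, sinh=3.355960; start (x,ẋ)=(0.239223, 0.171994) → end (x,ẋ)=(0.142259, -0.592188)
phase 3: p=0.5325, T=0.408, ωT=1.318044, cosh=2.001882, sinh=1.734224; start (x,ẋ)=(0.142259, -0.592188) → end (x,ẋ)=(-0.566621, -3.371783)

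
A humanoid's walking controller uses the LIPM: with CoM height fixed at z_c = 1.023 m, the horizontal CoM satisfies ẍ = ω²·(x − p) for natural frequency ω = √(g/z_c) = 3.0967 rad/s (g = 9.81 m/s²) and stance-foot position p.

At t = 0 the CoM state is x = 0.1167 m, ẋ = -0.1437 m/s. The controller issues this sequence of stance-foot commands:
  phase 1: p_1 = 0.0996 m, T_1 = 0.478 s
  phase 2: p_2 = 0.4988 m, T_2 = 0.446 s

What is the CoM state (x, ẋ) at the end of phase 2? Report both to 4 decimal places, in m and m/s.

x = -0.6000, ẋ = -3.1033

phase 1: p=0.0996, T=0.478, ωT=1.480223, cosh=2.310755, sinh=2.083168; start (x,ẋ)=(0.116700, -0.143700) → end (x,ẋ)=(0.042446, -0.221744)
phase 2: p=0.4988, T=0.446, ωT=1.381128, cosh=2.115342, sinh=1.864047; start (x,ẋ)=(0.042446, -0.221744) → end (x,ẋ)=(-0.600023, -3.103320)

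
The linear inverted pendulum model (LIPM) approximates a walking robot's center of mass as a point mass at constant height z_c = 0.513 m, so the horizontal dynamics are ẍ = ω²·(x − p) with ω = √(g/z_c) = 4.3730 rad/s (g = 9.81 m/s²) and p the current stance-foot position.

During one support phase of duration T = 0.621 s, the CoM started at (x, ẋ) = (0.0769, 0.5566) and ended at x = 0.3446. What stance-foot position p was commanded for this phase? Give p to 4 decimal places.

p = 0.1816

ωT = 4.3730·0.621 = 2.715633; cosh(ωT) = 7.590169, sinh(ωT) = 7.524006
x(T) = p + (x₀−p)·cosh(ωT) + (ẋ₀/ω)·sinh(ωT) ⇒ p·(1 − cosh) = x(T) − x₀·cosh − (ẋ₀/ω)·sinh
numerator   = 0.3446 − (0.0769)·7.590169 − (0.5566/4.3730)·7.524006 = -1.196747
denominator = 1 − 7.590169 = -6.590169
p = -1.196747 / -6.590169 = 0.1816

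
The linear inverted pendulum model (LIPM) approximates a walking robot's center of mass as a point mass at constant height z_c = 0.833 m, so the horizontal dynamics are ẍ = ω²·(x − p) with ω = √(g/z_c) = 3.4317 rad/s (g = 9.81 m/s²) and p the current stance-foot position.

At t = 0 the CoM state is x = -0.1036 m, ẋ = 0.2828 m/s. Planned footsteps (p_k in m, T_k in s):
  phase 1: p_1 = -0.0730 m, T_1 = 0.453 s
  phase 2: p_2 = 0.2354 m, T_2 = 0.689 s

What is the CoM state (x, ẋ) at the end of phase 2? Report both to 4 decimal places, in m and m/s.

x = -0.1163, ẋ = -1.0999

phase 1: p=-0.0730, T=0.453, ωT=1.554560, cosh=2.472143, sinh=2.260861; start (x,ẋ)=(-0.103600, 0.282800) → end (x,ẋ)=(0.037666, 0.461709)
phase 2: p=0.2354, T=0.689, ωT=2.364441, cosh=5.366048, sinh=5.272046; start (x,ẋ)=(0.037666, 0.461709) → end (x,ẋ)=(-0.116338, -1.099871)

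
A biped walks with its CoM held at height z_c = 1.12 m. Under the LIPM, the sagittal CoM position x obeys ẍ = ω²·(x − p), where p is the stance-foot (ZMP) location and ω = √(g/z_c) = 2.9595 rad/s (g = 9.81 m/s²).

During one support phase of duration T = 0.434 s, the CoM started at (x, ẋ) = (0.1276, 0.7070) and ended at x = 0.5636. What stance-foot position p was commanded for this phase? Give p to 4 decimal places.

p = 0.0878

ωT = 2.9595·0.434 = 1.284423; cosh(ωT) = 1.944697, sinh(ωT) = 1.667886
x(T) = p + (x₀−p)·cosh(ωT) + (ẋ₀/ω)·sinh(ωT) ⇒ p·(1 − cosh) = x(T) − x₀·cosh − (ẋ₀/ω)·sinh
numerator   = 0.5636 − (0.1276)·1.944697 − (0.7070/2.9595)·1.667886 = -0.082987
denominator = 1 − 1.944697 = -0.944697
p = -0.082987 / -0.944697 = 0.0878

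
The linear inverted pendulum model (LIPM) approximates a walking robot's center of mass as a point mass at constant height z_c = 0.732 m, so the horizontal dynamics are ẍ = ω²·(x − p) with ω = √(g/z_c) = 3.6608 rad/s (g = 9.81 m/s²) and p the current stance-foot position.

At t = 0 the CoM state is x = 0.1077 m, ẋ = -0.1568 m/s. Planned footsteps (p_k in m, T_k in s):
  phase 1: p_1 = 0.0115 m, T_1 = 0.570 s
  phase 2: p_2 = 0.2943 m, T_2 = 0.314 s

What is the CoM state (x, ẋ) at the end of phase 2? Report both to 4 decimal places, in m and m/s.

x = 0.4846, ẋ = 1.0047

phase 1: p=0.0115, T=0.570, ωT=2.086656, cosh=4.091013, sinh=3.966911; start (x,ẋ)=(0.107700, -0.156800) → end (x,ẋ)=(0.235144, 0.755552)
phase 2: p=0.2943, T=0.314, ωT=1.149491, cosh=1.736692, sinh=1.419894; start (x,ẋ)=(0.235144, 0.755552) → end (x,ẋ)=(0.484616, 1.004672)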